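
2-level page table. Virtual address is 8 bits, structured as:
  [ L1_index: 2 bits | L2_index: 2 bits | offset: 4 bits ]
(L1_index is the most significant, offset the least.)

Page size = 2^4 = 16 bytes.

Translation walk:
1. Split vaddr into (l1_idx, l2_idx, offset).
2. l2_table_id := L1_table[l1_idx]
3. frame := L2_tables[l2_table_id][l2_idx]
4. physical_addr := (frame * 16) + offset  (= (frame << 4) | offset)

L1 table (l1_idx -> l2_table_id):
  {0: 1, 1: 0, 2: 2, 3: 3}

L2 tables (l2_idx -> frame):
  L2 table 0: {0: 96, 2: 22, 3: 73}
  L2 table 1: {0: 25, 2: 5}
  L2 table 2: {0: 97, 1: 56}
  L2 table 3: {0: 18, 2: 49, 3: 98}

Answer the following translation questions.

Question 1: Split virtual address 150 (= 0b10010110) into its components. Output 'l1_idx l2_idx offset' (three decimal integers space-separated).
Answer: 2 1 6

Derivation:
vaddr = 150 = 0b10010110
  top 2 bits -> l1_idx = 2
  next 2 bits -> l2_idx = 1
  bottom 4 bits -> offset = 6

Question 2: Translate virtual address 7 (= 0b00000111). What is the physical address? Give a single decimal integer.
Answer: 407

Derivation:
vaddr = 7 = 0b00000111
Split: l1_idx=0, l2_idx=0, offset=7
L1[0] = 1
L2[1][0] = 25
paddr = 25 * 16 + 7 = 407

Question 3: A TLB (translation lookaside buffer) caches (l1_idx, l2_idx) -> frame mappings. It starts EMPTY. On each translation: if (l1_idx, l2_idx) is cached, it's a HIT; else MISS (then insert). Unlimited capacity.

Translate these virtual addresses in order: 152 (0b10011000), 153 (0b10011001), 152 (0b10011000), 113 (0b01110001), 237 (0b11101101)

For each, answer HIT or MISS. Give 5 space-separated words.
Answer: MISS HIT HIT MISS MISS

Derivation:
vaddr=152: (2,1) not in TLB -> MISS, insert
vaddr=153: (2,1) in TLB -> HIT
vaddr=152: (2,1) in TLB -> HIT
vaddr=113: (1,3) not in TLB -> MISS, insert
vaddr=237: (3,2) not in TLB -> MISS, insert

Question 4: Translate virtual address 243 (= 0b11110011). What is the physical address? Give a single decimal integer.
vaddr = 243 = 0b11110011
Split: l1_idx=3, l2_idx=3, offset=3
L1[3] = 3
L2[3][3] = 98
paddr = 98 * 16 + 3 = 1571

Answer: 1571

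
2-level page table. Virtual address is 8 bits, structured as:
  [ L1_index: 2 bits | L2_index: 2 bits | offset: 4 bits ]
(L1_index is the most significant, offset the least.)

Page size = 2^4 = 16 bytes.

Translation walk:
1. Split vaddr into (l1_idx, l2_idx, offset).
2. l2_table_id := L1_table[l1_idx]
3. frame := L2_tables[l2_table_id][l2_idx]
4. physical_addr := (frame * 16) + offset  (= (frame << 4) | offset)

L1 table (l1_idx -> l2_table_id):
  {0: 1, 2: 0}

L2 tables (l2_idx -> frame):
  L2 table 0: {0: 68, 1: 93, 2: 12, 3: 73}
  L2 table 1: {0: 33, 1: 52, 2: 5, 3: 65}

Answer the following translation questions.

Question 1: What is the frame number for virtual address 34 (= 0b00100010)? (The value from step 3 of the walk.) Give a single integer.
Answer: 5

Derivation:
vaddr = 34: l1_idx=0, l2_idx=2
L1[0] = 1; L2[1][2] = 5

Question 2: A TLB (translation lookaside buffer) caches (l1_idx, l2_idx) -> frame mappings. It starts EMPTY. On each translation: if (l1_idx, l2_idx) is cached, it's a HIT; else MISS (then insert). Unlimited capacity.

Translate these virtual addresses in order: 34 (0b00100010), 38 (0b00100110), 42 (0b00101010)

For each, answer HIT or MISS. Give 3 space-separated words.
Answer: MISS HIT HIT

Derivation:
vaddr=34: (0,2) not in TLB -> MISS, insert
vaddr=38: (0,2) in TLB -> HIT
vaddr=42: (0,2) in TLB -> HIT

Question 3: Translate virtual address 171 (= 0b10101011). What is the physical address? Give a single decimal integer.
Answer: 203

Derivation:
vaddr = 171 = 0b10101011
Split: l1_idx=2, l2_idx=2, offset=11
L1[2] = 0
L2[0][2] = 12
paddr = 12 * 16 + 11 = 203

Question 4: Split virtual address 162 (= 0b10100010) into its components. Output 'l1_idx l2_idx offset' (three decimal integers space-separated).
vaddr = 162 = 0b10100010
  top 2 bits -> l1_idx = 2
  next 2 bits -> l2_idx = 2
  bottom 4 bits -> offset = 2

Answer: 2 2 2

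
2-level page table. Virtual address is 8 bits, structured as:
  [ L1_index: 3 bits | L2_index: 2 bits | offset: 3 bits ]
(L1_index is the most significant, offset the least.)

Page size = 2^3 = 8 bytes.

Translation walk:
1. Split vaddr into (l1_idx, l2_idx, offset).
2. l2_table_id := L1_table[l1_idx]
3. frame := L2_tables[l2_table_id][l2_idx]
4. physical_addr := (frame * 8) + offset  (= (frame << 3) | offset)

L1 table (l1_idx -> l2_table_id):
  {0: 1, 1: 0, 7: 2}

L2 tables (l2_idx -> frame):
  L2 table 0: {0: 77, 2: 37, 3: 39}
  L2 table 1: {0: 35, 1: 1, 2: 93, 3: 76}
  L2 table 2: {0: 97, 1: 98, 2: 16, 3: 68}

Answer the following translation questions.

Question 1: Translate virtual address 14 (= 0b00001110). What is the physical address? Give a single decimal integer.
Answer: 14

Derivation:
vaddr = 14 = 0b00001110
Split: l1_idx=0, l2_idx=1, offset=6
L1[0] = 1
L2[1][1] = 1
paddr = 1 * 8 + 6 = 14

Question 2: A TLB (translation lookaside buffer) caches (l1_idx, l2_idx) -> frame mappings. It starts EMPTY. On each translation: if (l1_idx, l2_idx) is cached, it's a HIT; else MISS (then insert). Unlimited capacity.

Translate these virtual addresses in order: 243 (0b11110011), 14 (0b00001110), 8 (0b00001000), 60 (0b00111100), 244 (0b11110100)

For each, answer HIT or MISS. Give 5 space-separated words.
Answer: MISS MISS HIT MISS HIT

Derivation:
vaddr=243: (7,2) not in TLB -> MISS, insert
vaddr=14: (0,1) not in TLB -> MISS, insert
vaddr=8: (0,1) in TLB -> HIT
vaddr=60: (1,3) not in TLB -> MISS, insert
vaddr=244: (7,2) in TLB -> HIT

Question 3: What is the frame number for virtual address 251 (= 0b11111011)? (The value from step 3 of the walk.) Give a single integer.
vaddr = 251: l1_idx=7, l2_idx=3
L1[7] = 2; L2[2][3] = 68

Answer: 68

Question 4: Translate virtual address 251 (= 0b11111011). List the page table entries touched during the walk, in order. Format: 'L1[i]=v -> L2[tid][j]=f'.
Answer: L1[7]=2 -> L2[2][3]=68

Derivation:
vaddr = 251 = 0b11111011
Split: l1_idx=7, l2_idx=3, offset=3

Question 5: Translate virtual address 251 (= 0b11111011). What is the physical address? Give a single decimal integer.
Answer: 547

Derivation:
vaddr = 251 = 0b11111011
Split: l1_idx=7, l2_idx=3, offset=3
L1[7] = 2
L2[2][3] = 68
paddr = 68 * 8 + 3 = 547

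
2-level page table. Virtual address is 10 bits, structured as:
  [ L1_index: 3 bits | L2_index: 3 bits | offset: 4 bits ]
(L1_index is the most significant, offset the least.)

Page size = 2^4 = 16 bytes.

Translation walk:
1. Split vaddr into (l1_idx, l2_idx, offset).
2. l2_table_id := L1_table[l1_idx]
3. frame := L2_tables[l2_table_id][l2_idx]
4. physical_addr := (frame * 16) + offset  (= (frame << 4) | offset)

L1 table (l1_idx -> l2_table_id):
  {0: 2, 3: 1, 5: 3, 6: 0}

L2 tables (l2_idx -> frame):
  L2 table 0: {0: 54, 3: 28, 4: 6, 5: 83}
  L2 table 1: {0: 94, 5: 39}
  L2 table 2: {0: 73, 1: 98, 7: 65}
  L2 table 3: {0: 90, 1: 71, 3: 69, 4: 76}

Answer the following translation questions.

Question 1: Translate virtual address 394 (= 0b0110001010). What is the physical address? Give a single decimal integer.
vaddr = 394 = 0b0110001010
Split: l1_idx=3, l2_idx=0, offset=10
L1[3] = 1
L2[1][0] = 94
paddr = 94 * 16 + 10 = 1514

Answer: 1514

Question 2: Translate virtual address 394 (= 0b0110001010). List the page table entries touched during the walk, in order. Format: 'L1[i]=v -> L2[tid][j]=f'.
vaddr = 394 = 0b0110001010
Split: l1_idx=3, l2_idx=0, offset=10

Answer: L1[3]=1 -> L2[1][0]=94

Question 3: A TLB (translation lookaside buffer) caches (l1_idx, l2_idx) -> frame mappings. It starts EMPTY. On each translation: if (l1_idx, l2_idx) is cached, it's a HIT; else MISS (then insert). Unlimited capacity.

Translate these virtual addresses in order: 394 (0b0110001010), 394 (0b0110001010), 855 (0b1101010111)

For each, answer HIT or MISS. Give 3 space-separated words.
vaddr=394: (3,0) not in TLB -> MISS, insert
vaddr=394: (3,0) in TLB -> HIT
vaddr=855: (6,5) not in TLB -> MISS, insert

Answer: MISS HIT MISS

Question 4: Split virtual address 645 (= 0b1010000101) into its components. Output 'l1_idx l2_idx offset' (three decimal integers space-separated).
Answer: 5 0 5

Derivation:
vaddr = 645 = 0b1010000101
  top 3 bits -> l1_idx = 5
  next 3 bits -> l2_idx = 0
  bottom 4 bits -> offset = 5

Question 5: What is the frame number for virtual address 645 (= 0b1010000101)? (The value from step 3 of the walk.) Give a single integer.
vaddr = 645: l1_idx=5, l2_idx=0
L1[5] = 3; L2[3][0] = 90

Answer: 90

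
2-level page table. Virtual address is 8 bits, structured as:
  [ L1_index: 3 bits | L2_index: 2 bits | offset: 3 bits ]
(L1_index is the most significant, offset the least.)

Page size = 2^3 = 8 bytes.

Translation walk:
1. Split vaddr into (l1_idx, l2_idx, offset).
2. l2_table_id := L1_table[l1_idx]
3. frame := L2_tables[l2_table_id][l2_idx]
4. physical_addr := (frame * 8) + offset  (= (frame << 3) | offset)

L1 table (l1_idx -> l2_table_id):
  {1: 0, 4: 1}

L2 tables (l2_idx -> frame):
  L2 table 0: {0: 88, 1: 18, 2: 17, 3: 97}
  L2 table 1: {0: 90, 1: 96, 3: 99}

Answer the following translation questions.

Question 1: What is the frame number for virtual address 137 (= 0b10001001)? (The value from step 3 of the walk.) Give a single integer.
Answer: 96

Derivation:
vaddr = 137: l1_idx=4, l2_idx=1
L1[4] = 1; L2[1][1] = 96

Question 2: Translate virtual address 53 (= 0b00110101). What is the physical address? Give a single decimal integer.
Answer: 141

Derivation:
vaddr = 53 = 0b00110101
Split: l1_idx=1, l2_idx=2, offset=5
L1[1] = 0
L2[0][2] = 17
paddr = 17 * 8 + 5 = 141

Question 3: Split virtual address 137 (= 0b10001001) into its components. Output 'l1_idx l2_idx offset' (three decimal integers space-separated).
vaddr = 137 = 0b10001001
  top 3 bits -> l1_idx = 4
  next 2 bits -> l2_idx = 1
  bottom 3 bits -> offset = 1

Answer: 4 1 1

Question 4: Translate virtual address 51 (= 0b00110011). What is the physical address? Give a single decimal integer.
Answer: 139

Derivation:
vaddr = 51 = 0b00110011
Split: l1_idx=1, l2_idx=2, offset=3
L1[1] = 0
L2[0][2] = 17
paddr = 17 * 8 + 3 = 139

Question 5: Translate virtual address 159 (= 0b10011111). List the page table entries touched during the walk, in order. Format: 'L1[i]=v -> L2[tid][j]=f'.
vaddr = 159 = 0b10011111
Split: l1_idx=4, l2_idx=3, offset=7

Answer: L1[4]=1 -> L2[1][3]=99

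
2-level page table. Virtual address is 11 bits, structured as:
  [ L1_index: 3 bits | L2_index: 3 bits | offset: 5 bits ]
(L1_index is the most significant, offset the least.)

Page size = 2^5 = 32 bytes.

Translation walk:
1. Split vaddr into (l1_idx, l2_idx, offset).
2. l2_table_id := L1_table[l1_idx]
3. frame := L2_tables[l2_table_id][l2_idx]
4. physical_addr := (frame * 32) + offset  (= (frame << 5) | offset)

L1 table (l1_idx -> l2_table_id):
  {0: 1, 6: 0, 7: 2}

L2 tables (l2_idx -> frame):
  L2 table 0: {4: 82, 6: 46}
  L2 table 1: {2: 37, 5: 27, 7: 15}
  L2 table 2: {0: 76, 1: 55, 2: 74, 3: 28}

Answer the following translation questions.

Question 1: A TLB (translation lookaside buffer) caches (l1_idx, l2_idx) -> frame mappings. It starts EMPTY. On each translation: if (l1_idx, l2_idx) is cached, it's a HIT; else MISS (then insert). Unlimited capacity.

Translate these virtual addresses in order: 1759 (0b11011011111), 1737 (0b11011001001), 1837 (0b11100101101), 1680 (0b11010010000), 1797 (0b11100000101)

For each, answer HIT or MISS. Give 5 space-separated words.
Answer: MISS HIT MISS MISS MISS

Derivation:
vaddr=1759: (6,6) not in TLB -> MISS, insert
vaddr=1737: (6,6) in TLB -> HIT
vaddr=1837: (7,1) not in TLB -> MISS, insert
vaddr=1680: (6,4) not in TLB -> MISS, insert
vaddr=1797: (7,0) not in TLB -> MISS, insert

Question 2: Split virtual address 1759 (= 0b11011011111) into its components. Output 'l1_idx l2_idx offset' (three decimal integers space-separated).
vaddr = 1759 = 0b11011011111
  top 3 bits -> l1_idx = 6
  next 3 bits -> l2_idx = 6
  bottom 5 bits -> offset = 31

Answer: 6 6 31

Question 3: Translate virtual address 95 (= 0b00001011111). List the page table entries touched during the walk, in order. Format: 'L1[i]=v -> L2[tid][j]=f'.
Answer: L1[0]=1 -> L2[1][2]=37

Derivation:
vaddr = 95 = 0b00001011111
Split: l1_idx=0, l2_idx=2, offset=31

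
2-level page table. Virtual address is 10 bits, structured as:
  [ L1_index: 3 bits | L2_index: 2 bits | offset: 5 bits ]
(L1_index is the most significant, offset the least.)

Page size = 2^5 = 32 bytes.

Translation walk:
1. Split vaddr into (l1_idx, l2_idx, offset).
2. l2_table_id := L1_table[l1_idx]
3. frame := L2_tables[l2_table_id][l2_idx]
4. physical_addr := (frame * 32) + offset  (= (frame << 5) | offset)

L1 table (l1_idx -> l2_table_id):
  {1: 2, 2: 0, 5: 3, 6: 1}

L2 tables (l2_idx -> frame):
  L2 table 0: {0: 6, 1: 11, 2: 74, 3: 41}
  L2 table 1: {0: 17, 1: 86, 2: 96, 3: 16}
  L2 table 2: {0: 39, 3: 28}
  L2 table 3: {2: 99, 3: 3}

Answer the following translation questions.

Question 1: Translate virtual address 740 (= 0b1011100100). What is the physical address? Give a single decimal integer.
vaddr = 740 = 0b1011100100
Split: l1_idx=5, l2_idx=3, offset=4
L1[5] = 3
L2[3][3] = 3
paddr = 3 * 32 + 4 = 100

Answer: 100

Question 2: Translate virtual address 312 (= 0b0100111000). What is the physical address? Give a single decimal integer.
Answer: 376

Derivation:
vaddr = 312 = 0b0100111000
Split: l1_idx=2, l2_idx=1, offset=24
L1[2] = 0
L2[0][1] = 11
paddr = 11 * 32 + 24 = 376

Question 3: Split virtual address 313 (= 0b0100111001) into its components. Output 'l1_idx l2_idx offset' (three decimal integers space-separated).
vaddr = 313 = 0b0100111001
  top 3 bits -> l1_idx = 2
  next 2 bits -> l2_idx = 1
  bottom 5 bits -> offset = 25

Answer: 2 1 25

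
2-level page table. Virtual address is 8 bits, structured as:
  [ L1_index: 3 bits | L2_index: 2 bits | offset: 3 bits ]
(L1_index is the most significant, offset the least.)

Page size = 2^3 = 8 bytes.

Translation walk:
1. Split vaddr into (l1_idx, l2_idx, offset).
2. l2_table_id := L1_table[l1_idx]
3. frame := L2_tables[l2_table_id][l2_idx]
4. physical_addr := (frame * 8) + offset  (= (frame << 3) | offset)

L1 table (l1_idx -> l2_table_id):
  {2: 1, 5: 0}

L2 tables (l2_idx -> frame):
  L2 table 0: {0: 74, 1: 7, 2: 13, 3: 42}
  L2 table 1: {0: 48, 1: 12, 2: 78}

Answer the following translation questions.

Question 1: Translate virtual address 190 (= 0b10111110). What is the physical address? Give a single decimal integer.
vaddr = 190 = 0b10111110
Split: l1_idx=5, l2_idx=3, offset=6
L1[5] = 0
L2[0][3] = 42
paddr = 42 * 8 + 6 = 342

Answer: 342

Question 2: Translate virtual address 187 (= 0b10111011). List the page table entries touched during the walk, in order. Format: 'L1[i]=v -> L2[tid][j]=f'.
Answer: L1[5]=0 -> L2[0][3]=42

Derivation:
vaddr = 187 = 0b10111011
Split: l1_idx=5, l2_idx=3, offset=3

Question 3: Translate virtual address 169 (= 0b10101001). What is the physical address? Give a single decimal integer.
vaddr = 169 = 0b10101001
Split: l1_idx=5, l2_idx=1, offset=1
L1[5] = 0
L2[0][1] = 7
paddr = 7 * 8 + 1 = 57

Answer: 57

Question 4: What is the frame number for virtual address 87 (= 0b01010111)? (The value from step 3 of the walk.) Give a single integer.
Answer: 78

Derivation:
vaddr = 87: l1_idx=2, l2_idx=2
L1[2] = 1; L2[1][2] = 78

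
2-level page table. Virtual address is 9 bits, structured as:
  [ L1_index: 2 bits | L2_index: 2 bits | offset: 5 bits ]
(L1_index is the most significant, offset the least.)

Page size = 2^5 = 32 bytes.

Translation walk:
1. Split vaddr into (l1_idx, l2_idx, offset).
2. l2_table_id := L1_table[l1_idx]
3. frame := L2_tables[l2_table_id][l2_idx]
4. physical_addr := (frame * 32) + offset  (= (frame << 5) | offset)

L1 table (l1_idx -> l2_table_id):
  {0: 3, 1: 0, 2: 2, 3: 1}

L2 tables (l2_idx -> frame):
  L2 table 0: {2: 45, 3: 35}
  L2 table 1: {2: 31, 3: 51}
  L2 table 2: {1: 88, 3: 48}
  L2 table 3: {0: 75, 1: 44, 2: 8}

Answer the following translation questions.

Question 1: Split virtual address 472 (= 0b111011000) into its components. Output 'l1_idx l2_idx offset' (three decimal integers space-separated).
vaddr = 472 = 0b111011000
  top 2 bits -> l1_idx = 3
  next 2 bits -> l2_idx = 2
  bottom 5 bits -> offset = 24

Answer: 3 2 24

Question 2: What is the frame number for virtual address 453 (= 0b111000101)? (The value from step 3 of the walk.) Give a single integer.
Answer: 31

Derivation:
vaddr = 453: l1_idx=3, l2_idx=2
L1[3] = 1; L2[1][2] = 31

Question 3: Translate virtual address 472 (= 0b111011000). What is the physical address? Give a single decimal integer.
Answer: 1016

Derivation:
vaddr = 472 = 0b111011000
Split: l1_idx=3, l2_idx=2, offset=24
L1[3] = 1
L2[1][2] = 31
paddr = 31 * 32 + 24 = 1016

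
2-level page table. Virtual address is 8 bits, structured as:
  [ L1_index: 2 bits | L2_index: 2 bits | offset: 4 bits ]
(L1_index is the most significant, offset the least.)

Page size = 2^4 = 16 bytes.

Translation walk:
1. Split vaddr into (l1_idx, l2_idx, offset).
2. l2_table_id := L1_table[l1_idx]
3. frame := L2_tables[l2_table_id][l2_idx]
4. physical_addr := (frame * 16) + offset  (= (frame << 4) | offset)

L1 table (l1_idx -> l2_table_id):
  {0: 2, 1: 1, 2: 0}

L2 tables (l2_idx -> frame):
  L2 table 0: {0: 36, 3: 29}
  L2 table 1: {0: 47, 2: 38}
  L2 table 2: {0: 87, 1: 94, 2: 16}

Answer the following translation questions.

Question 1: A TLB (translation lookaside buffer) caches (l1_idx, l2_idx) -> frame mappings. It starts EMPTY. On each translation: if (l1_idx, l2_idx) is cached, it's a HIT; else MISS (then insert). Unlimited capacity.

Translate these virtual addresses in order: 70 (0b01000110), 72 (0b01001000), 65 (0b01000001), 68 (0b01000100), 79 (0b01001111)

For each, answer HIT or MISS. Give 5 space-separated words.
vaddr=70: (1,0) not in TLB -> MISS, insert
vaddr=72: (1,0) in TLB -> HIT
vaddr=65: (1,0) in TLB -> HIT
vaddr=68: (1,0) in TLB -> HIT
vaddr=79: (1,0) in TLB -> HIT

Answer: MISS HIT HIT HIT HIT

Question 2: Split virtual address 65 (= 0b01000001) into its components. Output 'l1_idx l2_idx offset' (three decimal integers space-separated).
Answer: 1 0 1

Derivation:
vaddr = 65 = 0b01000001
  top 2 bits -> l1_idx = 1
  next 2 bits -> l2_idx = 0
  bottom 4 bits -> offset = 1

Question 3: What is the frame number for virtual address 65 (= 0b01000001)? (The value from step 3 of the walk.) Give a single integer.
vaddr = 65: l1_idx=1, l2_idx=0
L1[1] = 1; L2[1][0] = 47

Answer: 47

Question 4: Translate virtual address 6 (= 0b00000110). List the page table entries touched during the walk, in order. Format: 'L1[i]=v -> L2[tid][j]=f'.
Answer: L1[0]=2 -> L2[2][0]=87

Derivation:
vaddr = 6 = 0b00000110
Split: l1_idx=0, l2_idx=0, offset=6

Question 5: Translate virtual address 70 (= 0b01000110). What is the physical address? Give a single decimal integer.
vaddr = 70 = 0b01000110
Split: l1_idx=1, l2_idx=0, offset=6
L1[1] = 1
L2[1][0] = 47
paddr = 47 * 16 + 6 = 758

Answer: 758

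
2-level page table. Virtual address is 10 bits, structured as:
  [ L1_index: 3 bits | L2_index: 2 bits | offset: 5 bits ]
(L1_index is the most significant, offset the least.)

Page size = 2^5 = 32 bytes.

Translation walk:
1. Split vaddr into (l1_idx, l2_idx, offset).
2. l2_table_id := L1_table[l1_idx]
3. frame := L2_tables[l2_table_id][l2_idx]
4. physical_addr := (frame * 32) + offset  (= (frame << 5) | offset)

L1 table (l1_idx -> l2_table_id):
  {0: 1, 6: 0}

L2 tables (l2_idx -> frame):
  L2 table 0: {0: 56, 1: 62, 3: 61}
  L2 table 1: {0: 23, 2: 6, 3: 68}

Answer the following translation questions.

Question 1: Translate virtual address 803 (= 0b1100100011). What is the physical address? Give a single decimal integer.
Answer: 1987

Derivation:
vaddr = 803 = 0b1100100011
Split: l1_idx=6, l2_idx=1, offset=3
L1[6] = 0
L2[0][1] = 62
paddr = 62 * 32 + 3 = 1987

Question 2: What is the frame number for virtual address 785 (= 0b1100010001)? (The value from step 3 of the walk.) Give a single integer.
vaddr = 785: l1_idx=6, l2_idx=0
L1[6] = 0; L2[0][0] = 56

Answer: 56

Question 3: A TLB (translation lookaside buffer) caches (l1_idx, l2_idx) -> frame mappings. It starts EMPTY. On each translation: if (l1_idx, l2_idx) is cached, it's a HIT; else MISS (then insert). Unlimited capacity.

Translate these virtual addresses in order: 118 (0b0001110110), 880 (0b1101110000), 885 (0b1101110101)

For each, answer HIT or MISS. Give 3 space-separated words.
Answer: MISS MISS HIT

Derivation:
vaddr=118: (0,3) not in TLB -> MISS, insert
vaddr=880: (6,3) not in TLB -> MISS, insert
vaddr=885: (6,3) in TLB -> HIT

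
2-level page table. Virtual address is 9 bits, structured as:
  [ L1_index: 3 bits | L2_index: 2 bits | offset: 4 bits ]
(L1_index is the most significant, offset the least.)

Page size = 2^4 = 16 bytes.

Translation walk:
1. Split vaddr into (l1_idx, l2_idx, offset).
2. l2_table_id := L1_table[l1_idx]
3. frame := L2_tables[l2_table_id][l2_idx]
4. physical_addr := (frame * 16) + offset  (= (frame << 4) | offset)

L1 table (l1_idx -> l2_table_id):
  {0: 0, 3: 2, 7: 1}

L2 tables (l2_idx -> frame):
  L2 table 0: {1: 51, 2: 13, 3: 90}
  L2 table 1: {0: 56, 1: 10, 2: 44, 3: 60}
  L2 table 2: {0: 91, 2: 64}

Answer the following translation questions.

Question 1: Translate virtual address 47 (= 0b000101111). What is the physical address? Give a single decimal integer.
Answer: 223

Derivation:
vaddr = 47 = 0b000101111
Split: l1_idx=0, l2_idx=2, offset=15
L1[0] = 0
L2[0][2] = 13
paddr = 13 * 16 + 15 = 223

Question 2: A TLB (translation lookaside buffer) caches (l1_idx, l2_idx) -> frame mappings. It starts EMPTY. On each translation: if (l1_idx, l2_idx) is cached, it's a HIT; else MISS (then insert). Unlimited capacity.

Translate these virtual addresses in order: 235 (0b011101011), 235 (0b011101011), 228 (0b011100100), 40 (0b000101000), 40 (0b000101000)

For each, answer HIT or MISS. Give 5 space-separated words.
Answer: MISS HIT HIT MISS HIT

Derivation:
vaddr=235: (3,2) not in TLB -> MISS, insert
vaddr=235: (3,2) in TLB -> HIT
vaddr=228: (3,2) in TLB -> HIT
vaddr=40: (0,2) not in TLB -> MISS, insert
vaddr=40: (0,2) in TLB -> HIT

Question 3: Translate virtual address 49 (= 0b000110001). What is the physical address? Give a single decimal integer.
Answer: 1441

Derivation:
vaddr = 49 = 0b000110001
Split: l1_idx=0, l2_idx=3, offset=1
L1[0] = 0
L2[0][3] = 90
paddr = 90 * 16 + 1 = 1441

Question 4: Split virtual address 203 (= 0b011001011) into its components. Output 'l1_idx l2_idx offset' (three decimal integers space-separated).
vaddr = 203 = 0b011001011
  top 3 bits -> l1_idx = 3
  next 2 bits -> l2_idx = 0
  bottom 4 bits -> offset = 11

Answer: 3 0 11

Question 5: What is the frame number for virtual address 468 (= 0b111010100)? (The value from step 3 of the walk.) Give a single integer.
Answer: 10

Derivation:
vaddr = 468: l1_idx=7, l2_idx=1
L1[7] = 1; L2[1][1] = 10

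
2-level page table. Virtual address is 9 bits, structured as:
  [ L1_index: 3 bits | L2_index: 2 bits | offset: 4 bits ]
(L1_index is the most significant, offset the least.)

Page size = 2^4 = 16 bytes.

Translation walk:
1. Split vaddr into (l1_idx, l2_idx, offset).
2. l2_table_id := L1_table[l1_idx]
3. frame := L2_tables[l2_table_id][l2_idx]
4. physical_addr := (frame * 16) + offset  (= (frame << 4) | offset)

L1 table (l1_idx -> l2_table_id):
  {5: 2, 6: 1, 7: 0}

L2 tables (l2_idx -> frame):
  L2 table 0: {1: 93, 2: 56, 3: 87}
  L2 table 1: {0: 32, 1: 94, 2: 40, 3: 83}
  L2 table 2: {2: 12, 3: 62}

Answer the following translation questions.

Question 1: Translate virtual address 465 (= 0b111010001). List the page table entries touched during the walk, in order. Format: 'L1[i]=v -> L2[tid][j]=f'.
Answer: L1[7]=0 -> L2[0][1]=93

Derivation:
vaddr = 465 = 0b111010001
Split: l1_idx=7, l2_idx=1, offset=1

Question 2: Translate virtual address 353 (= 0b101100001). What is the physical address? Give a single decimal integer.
Answer: 193

Derivation:
vaddr = 353 = 0b101100001
Split: l1_idx=5, l2_idx=2, offset=1
L1[5] = 2
L2[2][2] = 12
paddr = 12 * 16 + 1 = 193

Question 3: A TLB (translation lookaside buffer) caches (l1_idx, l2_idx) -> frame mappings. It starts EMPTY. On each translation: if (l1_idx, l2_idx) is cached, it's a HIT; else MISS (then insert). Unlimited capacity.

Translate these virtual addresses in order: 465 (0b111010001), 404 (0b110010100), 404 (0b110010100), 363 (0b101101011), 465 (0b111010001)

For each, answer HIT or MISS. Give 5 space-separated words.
vaddr=465: (7,1) not in TLB -> MISS, insert
vaddr=404: (6,1) not in TLB -> MISS, insert
vaddr=404: (6,1) in TLB -> HIT
vaddr=363: (5,2) not in TLB -> MISS, insert
vaddr=465: (7,1) in TLB -> HIT

Answer: MISS MISS HIT MISS HIT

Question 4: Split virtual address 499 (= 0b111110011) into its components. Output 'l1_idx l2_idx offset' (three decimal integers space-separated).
Answer: 7 3 3

Derivation:
vaddr = 499 = 0b111110011
  top 3 bits -> l1_idx = 7
  next 2 bits -> l2_idx = 3
  bottom 4 bits -> offset = 3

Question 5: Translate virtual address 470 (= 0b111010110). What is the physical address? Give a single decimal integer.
vaddr = 470 = 0b111010110
Split: l1_idx=7, l2_idx=1, offset=6
L1[7] = 0
L2[0][1] = 93
paddr = 93 * 16 + 6 = 1494

Answer: 1494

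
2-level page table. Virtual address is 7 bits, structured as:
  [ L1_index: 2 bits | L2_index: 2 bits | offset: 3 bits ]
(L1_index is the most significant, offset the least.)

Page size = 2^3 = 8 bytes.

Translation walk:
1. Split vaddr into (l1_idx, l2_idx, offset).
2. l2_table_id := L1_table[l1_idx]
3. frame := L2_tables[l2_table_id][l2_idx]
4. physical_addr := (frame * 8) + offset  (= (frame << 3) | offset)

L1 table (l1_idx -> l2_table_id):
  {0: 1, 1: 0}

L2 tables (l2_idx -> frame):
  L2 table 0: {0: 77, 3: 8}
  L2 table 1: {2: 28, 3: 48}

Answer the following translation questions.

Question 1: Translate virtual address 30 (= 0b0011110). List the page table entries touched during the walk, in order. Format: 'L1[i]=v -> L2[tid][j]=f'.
vaddr = 30 = 0b0011110
Split: l1_idx=0, l2_idx=3, offset=6

Answer: L1[0]=1 -> L2[1][3]=48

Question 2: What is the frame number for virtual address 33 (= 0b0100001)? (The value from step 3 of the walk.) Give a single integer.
Answer: 77

Derivation:
vaddr = 33: l1_idx=1, l2_idx=0
L1[1] = 0; L2[0][0] = 77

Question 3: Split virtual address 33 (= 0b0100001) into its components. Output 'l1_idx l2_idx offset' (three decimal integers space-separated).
Answer: 1 0 1

Derivation:
vaddr = 33 = 0b0100001
  top 2 bits -> l1_idx = 1
  next 2 bits -> l2_idx = 0
  bottom 3 bits -> offset = 1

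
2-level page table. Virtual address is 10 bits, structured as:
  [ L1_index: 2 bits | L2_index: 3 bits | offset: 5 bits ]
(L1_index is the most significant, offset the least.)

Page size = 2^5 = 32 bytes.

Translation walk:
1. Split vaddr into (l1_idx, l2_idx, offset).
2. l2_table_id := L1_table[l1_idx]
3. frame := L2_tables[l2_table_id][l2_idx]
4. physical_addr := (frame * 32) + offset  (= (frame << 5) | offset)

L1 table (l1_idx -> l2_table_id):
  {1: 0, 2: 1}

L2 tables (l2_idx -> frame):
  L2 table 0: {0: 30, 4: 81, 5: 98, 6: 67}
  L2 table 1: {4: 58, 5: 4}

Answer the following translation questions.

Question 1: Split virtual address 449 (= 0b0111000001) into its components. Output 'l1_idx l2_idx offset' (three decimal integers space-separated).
vaddr = 449 = 0b0111000001
  top 2 bits -> l1_idx = 1
  next 3 bits -> l2_idx = 6
  bottom 5 bits -> offset = 1

Answer: 1 6 1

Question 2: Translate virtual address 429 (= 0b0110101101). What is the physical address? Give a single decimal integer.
Answer: 3149

Derivation:
vaddr = 429 = 0b0110101101
Split: l1_idx=1, l2_idx=5, offset=13
L1[1] = 0
L2[0][5] = 98
paddr = 98 * 32 + 13 = 3149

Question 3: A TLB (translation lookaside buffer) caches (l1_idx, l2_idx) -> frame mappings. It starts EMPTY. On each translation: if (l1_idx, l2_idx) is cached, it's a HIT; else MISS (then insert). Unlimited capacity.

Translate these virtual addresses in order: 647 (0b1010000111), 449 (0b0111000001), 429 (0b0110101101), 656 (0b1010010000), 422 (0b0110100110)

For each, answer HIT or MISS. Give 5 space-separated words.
Answer: MISS MISS MISS HIT HIT

Derivation:
vaddr=647: (2,4) not in TLB -> MISS, insert
vaddr=449: (1,6) not in TLB -> MISS, insert
vaddr=429: (1,5) not in TLB -> MISS, insert
vaddr=656: (2,4) in TLB -> HIT
vaddr=422: (1,5) in TLB -> HIT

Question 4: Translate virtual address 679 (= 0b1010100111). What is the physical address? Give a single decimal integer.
vaddr = 679 = 0b1010100111
Split: l1_idx=2, l2_idx=5, offset=7
L1[2] = 1
L2[1][5] = 4
paddr = 4 * 32 + 7 = 135

Answer: 135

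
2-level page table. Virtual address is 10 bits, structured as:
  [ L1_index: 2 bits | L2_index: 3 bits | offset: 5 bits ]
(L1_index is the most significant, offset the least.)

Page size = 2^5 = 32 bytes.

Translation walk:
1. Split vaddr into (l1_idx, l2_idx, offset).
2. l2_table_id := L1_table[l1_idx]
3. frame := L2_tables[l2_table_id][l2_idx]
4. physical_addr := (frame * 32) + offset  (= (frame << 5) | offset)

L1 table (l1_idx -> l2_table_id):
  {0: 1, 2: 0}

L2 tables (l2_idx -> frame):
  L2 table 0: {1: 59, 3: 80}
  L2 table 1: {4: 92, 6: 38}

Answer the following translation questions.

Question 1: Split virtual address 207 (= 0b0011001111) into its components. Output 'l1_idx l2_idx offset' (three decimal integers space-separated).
vaddr = 207 = 0b0011001111
  top 2 bits -> l1_idx = 0
  next 3 bits -> l2_idx = 6
  bottom 5 bits -> offset = 15

Answer: 0 6 15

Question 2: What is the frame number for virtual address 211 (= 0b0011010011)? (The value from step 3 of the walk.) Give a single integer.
vaddr = 211: l1_idx=0, l2_idx=6
L1[0] = 1; L2[1][6] = 38

Answer: 38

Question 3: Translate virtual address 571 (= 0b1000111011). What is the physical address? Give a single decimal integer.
Answer: 1915

Derivation:
vaddr = 571 = 0b1000111011
Split: l1_idx=2, l2_idx=1, offset=27
L1[2] = 0
L2[0][1] = 59
paddr = 59 * 32 + 27 = 1915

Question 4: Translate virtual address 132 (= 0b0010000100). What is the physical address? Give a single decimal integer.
Answer: 2948

Derivation:
vaddr = 132 = 0b0010000100
Split: l1_idx=0, l2_idx=4, offset=4
L1[0] = 1
L2[1][4] = 92
paddr = 92 * 32 + 4 = 2948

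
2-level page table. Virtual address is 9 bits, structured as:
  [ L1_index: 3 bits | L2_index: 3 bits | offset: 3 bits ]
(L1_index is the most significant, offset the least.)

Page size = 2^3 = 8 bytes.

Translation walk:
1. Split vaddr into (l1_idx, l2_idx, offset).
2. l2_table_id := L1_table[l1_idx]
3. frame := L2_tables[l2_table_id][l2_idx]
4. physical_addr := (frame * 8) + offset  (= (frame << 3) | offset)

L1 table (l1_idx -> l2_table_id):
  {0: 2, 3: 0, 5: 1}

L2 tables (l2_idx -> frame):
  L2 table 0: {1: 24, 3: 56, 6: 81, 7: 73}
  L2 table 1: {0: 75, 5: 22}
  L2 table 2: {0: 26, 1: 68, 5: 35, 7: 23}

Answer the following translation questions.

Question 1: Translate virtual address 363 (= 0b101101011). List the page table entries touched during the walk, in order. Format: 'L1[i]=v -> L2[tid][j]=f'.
Answer: L1[5]=1 -> L2[1][5]=22

Derivation:
vaddr = 363 = 0b101101011
Split: l1_idx=5, l2_idx=5, offset=3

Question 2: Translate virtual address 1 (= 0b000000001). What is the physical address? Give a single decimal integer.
vaddr = 1 = 0b000000001
Split: l1_idx=0, l2_idx=0, offset=1
L1[0] = 2
L2[2][0] = 26
paddr = 26 * 8 + 1 = 209

Answer: 209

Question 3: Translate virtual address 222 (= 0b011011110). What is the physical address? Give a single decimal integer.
vaddr = 222 = 0b011011110
Split: l1_idx=3, l2_idx=3, offset=6
L1[3] = 0
L2[0][3] = 56
paddr = 56 * 8 + 6 = 454

Answer: 454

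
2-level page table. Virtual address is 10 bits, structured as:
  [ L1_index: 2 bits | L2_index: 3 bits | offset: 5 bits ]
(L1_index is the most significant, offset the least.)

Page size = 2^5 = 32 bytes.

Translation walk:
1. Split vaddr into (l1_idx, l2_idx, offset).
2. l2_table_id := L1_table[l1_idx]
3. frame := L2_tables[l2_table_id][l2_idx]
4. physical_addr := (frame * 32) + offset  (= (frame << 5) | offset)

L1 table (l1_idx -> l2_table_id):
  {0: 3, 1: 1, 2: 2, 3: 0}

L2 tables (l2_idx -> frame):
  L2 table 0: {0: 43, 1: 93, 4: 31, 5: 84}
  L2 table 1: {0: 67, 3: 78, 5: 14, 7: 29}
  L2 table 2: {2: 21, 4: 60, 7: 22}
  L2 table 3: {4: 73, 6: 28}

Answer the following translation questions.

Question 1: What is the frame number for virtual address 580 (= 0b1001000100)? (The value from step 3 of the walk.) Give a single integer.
vaddr = 580: l1_idx=2, l2_idx=2
L1[2] = 2; L2[2][2] = 21

Answer: 21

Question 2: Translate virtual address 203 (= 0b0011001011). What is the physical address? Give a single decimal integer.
Answer: 907

Derivation:
vaddr = 203 = 0b0011001011
Split: l1_idx=0, l2_idx=6, offset=11
L1[0] = 3
L2[3][6] = 28
paddr = 28 * 32 + 11 = 907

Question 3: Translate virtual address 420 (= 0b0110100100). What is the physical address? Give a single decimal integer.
Answer: 452

Derivation:
vaddr = 420 = 0b0110100100
Split: l1_idx=1, l2_idx=5, offset=4
L1[1] = 1
L2[1][5] = 14
paddr = 14 * 32 + 4 = 452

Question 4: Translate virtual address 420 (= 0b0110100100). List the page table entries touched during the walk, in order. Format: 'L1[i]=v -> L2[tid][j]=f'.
vaddr = 420 = 0b0110100100
Split: l1_idx=1, l2_idx=5, offset=4

Answer: L1[1]=1 -> L2[1][5]=14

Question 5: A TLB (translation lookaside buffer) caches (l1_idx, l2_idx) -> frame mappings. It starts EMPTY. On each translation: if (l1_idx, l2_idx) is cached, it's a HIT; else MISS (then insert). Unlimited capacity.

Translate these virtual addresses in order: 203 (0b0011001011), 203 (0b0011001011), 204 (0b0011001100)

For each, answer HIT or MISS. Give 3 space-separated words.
vaddr=203: (0,6) not in TLB -> MISS, insert
vaddr=203: (0,6) in TLB -> HIT
vaddr=204: (0,6) in TLB -> HIT

Answer: MISS HIT HIT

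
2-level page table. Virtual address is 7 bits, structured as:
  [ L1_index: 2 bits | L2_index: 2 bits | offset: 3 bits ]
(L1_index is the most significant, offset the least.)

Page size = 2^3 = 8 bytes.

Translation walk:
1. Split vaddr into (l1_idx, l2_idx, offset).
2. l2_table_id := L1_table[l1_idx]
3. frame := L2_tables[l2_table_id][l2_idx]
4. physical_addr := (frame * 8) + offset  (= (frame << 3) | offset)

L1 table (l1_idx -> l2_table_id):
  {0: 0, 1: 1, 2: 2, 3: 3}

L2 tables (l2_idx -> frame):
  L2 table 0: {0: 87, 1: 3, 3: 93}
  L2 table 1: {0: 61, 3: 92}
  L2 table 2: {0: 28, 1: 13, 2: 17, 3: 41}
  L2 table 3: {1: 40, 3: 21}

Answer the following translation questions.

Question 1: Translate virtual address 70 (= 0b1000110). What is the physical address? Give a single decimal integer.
vaddr = 70 = 0b1000110
Split: l1_idx=2, l2_idx=0, offset=6
L1[2] = 2
L2[2][0] = 28
paddr = 28 * 8 + 6 = 230

Answer: 230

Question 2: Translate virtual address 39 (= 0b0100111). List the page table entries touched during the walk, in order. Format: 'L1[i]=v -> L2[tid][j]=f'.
vaddr = 39 = 0b0100111
Split: l1_idx=1, l2_idx=0, offset=7

Answer: L1[1]=1 -> L2[1][0]=61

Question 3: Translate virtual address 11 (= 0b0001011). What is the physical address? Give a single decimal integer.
vaddr = 11 = 0b0001011
Split: l1_idx=0, l2_idx=1, offset=3
L1[0] = 0
L2[0][1] = 3
paddr = 3 * 8 + 3 = 27

Answer: 27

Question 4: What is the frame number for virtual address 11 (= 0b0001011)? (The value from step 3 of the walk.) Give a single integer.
Answer: 3

Derivation:
vaddr = 11: l1_idx=0, l2_idx=1
L1[0] = 0; L2[0][1] = 3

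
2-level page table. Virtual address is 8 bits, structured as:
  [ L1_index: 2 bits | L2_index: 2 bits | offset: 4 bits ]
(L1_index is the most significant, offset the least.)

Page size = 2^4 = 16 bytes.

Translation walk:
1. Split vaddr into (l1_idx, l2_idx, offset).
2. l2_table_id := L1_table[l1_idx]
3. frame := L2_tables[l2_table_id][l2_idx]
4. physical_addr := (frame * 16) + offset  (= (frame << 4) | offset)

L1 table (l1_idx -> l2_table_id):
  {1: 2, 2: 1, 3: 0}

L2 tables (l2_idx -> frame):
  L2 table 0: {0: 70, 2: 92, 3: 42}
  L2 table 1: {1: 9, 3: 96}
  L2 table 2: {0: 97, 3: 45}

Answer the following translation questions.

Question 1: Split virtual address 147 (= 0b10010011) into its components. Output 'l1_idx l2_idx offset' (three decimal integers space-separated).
Answer: 2 1 3

Derivation:
vaddr = 147 = 0b10010011
  top 2 bits -> l1_idx = 2
  next 2 bits -> l2_idx = 1
  bottom 4 bits -> offset = 3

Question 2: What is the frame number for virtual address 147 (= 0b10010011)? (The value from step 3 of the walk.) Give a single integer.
Answer: 9

Derivation:
vaddr = 147: l1_idx=2, l2_idx=1
L1[2] = 1; L2[1][1] = 9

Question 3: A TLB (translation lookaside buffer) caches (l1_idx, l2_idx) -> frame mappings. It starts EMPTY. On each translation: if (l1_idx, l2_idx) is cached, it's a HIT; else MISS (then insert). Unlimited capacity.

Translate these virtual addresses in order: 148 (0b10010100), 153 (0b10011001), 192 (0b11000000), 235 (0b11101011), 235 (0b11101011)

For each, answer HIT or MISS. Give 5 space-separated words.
vaddr=148: (2,1) not in TLB -> MISS, insert
vaddr=153: (2,1) in TLB -> HIT
vaddr=192: (3,0) not in TLB -> MISS, insert
vaddr=235: (3,2) not in TLB -> MISS, insert
vaddr=235: (3,2) in TLB -> HIT

Answer: MISS HIT MISS MISS HIT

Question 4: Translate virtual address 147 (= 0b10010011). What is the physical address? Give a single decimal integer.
Answer: 147

Derivation:
vaddr = 147 = 0b10010011
Split: l1_idx=2, l2_idx=1, offset=3
L1[2] = 1
L2[1][1] = 9
paddr = 9 * 16 + 3 = 147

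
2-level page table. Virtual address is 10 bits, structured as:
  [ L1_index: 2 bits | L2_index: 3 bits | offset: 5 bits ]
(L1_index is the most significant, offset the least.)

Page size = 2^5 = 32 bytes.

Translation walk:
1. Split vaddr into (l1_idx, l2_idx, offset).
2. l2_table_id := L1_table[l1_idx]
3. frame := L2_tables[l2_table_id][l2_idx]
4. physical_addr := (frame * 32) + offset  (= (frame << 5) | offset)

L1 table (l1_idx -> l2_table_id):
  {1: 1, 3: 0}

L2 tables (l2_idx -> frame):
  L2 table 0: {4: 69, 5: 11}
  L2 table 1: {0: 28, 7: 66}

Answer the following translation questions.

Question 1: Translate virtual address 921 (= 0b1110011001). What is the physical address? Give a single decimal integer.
vaddr = 921 = 0b1110011001
Split: l1_idx=3, l2_idx=4, offset=25
L1[3] = 0
L2[0][4] = 69
paddr = 69 * 32 + 25 = 2233

Answer: 2233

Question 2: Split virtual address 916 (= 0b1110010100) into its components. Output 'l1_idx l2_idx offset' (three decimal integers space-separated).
vaddr = 916 = 0b1110010100
  top 2 bits -> l1_idx = 3
  next 3 bits -> l2_idx = 4
  bottom 5 bits -> offset = 20

Answer: 3 4 20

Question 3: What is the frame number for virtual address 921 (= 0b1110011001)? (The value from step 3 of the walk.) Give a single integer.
vaddr = 921: l1_idx=3, l2_idx=4
L1[3] = 0; L2[0][4] = 69

Answer: 69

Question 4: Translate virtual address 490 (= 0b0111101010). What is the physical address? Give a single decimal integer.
Answer: 2122

Derivation:
vaddr = 490 = 0b0111101010
Split: l1_idx=1, l2_idx=7, offset=10
L1[1] = 1
L2[1][7] = 66
paddr = 66 * 32 + 10 = 2122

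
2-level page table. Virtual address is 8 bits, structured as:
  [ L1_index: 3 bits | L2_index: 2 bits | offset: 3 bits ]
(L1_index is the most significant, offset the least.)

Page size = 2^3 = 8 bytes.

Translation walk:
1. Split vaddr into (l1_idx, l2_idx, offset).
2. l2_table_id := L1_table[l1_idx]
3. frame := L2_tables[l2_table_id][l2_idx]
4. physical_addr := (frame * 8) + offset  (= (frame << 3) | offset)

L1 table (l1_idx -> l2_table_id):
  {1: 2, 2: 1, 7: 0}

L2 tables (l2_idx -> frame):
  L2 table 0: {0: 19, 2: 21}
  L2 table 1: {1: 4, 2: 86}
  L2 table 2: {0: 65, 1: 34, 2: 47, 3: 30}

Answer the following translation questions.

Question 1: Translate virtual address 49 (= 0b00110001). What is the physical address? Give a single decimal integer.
Answer: 377

Derivation:
vaddr = 49 = 0b00110001
Split: l1_idx=1, l2_idx=2, offset=1
L1[1] = 2
L2[2][2] = 47
paddr = 47 * 8 + 1 = 377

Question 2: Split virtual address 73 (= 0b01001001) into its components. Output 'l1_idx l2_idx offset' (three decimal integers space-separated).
Answer: 2 1 1

Derivation:
vaddr = 73 = 0b01001001
  top 3 bits -> l1_idx = 2
  next 2 bits -> l2_idx = 1
  bottom 3 bits -> offset = 1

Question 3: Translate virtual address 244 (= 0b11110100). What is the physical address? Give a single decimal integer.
Answer: 172

Derivation:
vaddr = 244 = 0b11110100
Split: l1_idx=7, l2_idx=2, offset=4
L1[7] = 0
L2[0][2] = 21
paddr = 21 * 8 + 4 = 172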